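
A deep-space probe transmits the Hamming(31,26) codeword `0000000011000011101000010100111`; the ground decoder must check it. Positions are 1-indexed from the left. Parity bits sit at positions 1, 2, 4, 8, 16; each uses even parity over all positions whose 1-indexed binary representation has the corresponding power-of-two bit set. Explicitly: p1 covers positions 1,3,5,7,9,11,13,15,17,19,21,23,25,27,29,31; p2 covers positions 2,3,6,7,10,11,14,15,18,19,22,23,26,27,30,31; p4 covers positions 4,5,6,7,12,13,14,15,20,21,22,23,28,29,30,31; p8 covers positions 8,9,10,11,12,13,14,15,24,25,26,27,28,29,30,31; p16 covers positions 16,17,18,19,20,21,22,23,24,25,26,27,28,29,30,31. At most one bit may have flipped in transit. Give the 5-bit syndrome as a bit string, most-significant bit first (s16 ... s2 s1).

s1: b1⊕b3⊕b5⊕b7⊕b9⊕b11⊕b13⊕b15⊕b17⊕b19⊕b21⊕b23⊕b25⊕b27⊕b29⊕b31 = 0⊕0⊕0⊕0⊕1⊕0⊕0⊕1⊕1⊕1⊕0⊕0⊕0⊕0⊕1⊕1 = 0
s2: b2⊕b3⊕b6⊕b7⊕b10⊕b11⊕b14⊕b15⊕b18⊕b19⊕b22⊕b23⊕b26⊕b27⊕b30⊕b31 = 0⊕0⊕0⊕0⊕1⊕0⊕0⊕1⊕0⊕1⊕0⊕0⊕1⊕0⊕1⊕1 = 0
s4: b4⊕b5⊕b6⊕b7⊕b12⊕b13⊕b14⊕b15⊕b20⊕b21⊕b22⊕b23⊕b28⊕b29⊕b30⊕b31 = 0⊕0⊕0⊕0⊕0⊕0⊕0⊕1⊕0⊕0⊕0⊕0⊕0⊕1⊕1⊕1 = 0
s8: b8⊕b9⊕b10⊕b11⊕b12⊕b13⊕b14⊕b15⊕b24⊕b25⊕b26⊕b27⊕b28⊕b29⊕b30⊕b31 = 0⊕1⊕1⊕0⊕0⊕0⊕0⊕1⊕1⊕0⊕1⊕0⊕0⊕1⊕1⊕1 = 0
s16: b16⊕b17⊕b18⊕b19⊕b20⊕b21⊕b22⊕b23⊕b24⊕b25⊕b26⊕b27⊕b28⊕b29⊕b30⊕b31 = 1⊕1⊕0⊕1⊕0⊕0⊕0⊕0⊕1⊕0⊕1⊕0⊕0⊕1⊕1⊕1 = 0
Syndrome (s16...s1) = 00000 → position 0 (no error).

00000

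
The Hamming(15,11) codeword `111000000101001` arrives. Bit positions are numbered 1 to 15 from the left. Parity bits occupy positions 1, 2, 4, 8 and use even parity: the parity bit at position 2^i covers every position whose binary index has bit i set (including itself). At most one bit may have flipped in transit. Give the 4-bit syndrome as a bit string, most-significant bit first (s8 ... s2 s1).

1001

s1: b1⊕b3⊕b5⊕b7⊕b9⊕b11⊕b13⊕b15 = 1⊕1⊕0⊕0⊕0⊕0⊕0⊕1 = 1
s2: b2⊕b3⊕b6⊕b7⊕b10⊕b11⊕b14⊕b15 = 1⊕1⊕0⊕0⊕1⊕0⊕0⊕1 = 0
s4: b4⊕b5⊕b6⊕b7⊕b12⊕b13⊕b14⊕b15 = 0⊕0⊕0⊕0⊕1⊕0⊕0⊕1 = 0
s8: b8⊕b9⊕b10⊕b11⊕b12⊕b13⊕b14⊕b15 = 0⊕0⊕1⊕0⊕1⊕0⊕0⊕1 = 1
Syndrome (s8...s1) = 1001 → position 9.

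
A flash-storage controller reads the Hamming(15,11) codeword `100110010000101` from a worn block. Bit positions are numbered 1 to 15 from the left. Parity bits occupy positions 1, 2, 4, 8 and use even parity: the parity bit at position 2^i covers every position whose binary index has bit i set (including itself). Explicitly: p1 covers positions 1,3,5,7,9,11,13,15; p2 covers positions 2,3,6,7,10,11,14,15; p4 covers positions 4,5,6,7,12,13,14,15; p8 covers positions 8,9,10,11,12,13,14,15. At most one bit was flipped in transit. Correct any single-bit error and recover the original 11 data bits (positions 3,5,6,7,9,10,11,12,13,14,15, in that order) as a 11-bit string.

s1: b1⊕b3⊕b5⊕b7⊕b9⊕b11⊕b13⊕b15 = 1⊕0⊕1⊕0⊕0⊕0⊕1⊕1 = 0
s2: b2⊕b3⊕b6⊕b7⊕b10⊕b11⊕b14⊕b15 = 0⊕0⊕0⊕0⊕0⊕0⊕0⊕1 = 1
s4: b4⊕b5⊕b6⊕b7⊕b12⊕b13⊕b14⊕b15 = 1⊕1⊕0⊕0⊕0⊕1⊕0⊕1 = 0
s8: b8⊕b9⊕b10⊕b11⊕b12⊕b13⊕b14⊕b15 = 1⊕0⊕0⊕0⊕0⊕1⊕0⊕1 = 1
Syndrome (s8...s1) = 1010 → position 10.
Flip bit 10: corrected codeword = 100110010100101
Data bits at positions 3,5,6,7,9,10,11,12,13,14,15: 01000100101

01000100101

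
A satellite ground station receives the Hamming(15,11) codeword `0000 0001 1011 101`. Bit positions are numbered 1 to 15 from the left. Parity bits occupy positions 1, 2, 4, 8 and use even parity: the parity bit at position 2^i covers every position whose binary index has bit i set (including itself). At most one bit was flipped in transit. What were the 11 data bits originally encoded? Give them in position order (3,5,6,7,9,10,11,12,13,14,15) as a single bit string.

s1: b1⊕b3⊕b5⊕b7⊕b9⊕b11⊕b13⊕b15 = 0⊕0⊕0⊕0⊕1⊕1⊕1⊕1 = 0
s2: b2⊕b3⊕b6⊕b7⊕b10⊕b11⊕b14⊕b15 = 0⊕0⊕0⊕0⊕0⊕1⊕0⊕1 = 0
s4: b4⊕b5⊕b6⊕b7⊕b12⊕b13⊕b14⊕b15 = 0⊕0⊕0⊕0⊕1⊕1⊕0⊕1 = 1
s8: b8⊕b9⊕b10⊕b11⊕b12⊕b13⊕b14⊕b15 = 1⊕1⊕0⊕1⊕1⊕1⊕0⊕1 = 0
Syndrome (s8...s1) = 0100 → position 4.
Flip bit 4: corrected codeword = 000100011011101
Data bits at positions 3,5,6,7,9,10,11,12,13,14,15: 00001011101

00001011101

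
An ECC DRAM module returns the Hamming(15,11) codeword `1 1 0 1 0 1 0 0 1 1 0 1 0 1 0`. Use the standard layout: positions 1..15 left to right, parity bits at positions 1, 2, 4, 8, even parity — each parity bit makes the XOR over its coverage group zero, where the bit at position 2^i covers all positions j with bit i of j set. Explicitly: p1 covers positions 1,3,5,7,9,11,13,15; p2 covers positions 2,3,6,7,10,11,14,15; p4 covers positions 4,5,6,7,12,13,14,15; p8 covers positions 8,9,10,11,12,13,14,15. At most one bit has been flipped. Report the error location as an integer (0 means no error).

0

s1: b1⊕b3⊕b5⊕b7⊕b9⊕b11⊕b13⊕b15 = 1⊕0⊕0⊕0⊕1⊕0⊕0⊕0 = 0
s2: b2⊕b3⊕b6⊕b7⊕b10⊕b11⊕b14⊕b15 = 1⊕0⊕1⊕0⊕1⊕0⊕1⊕0 = 0
s4: b4⊕b5⊕b6⊕b7⊕b12⊕b13⊕b14⊕b15 = 1⊕0⊕1⊕0⊕1⊕0⊕1⊕0 = 0
s8: b8⊕b9⊕b10⊕b11⊕b12⊕b13⊕b14⊕b15 = 0⊕1⊕1⊕0⊕1⊕0⊕1⊕0 = 0
Syndrome (s8...s1) = 0000 → position 0 (no error).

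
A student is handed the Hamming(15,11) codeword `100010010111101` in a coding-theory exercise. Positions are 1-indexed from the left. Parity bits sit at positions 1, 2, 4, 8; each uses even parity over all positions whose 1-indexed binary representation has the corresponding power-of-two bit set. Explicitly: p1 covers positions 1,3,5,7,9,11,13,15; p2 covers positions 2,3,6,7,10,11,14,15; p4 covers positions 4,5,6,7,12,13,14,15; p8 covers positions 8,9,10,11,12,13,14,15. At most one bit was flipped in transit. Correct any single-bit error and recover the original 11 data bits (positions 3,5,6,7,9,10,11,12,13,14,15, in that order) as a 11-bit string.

11000111101

s1: b1⊕b3⊕b5⊕b7⊕b9⊕b11⊕b13⊕b15 = 1⊕0⊕1⊕0⊕0⊕1⊕1⊕1 = 1
s2: b2⊕b3⊕b6⊕b7⊕b10⊕b11⊕b14⊕b15 = 0⊕0⊕0⊕0⊕1⊕1⊕0⊕1 = 1
s4: b4⊕b5⊕b6⊕b7⊕b12⊕b13⊕b14⊕b15 = 0⊕1⊕0⊕0⊕1⊕1⊕0⊕1 = 0
s8: b8⊕b9⊕b10⊕b11⊕b12⊕b13⊕b14⊕b15 = 1⊕0⊕1⊕1⊕1⊕1⊕0⊕1 = 0
Syndrome (s8...s1) = 0011 → position 3.
Flip bit 3: corrected codeword = 101010010111101
Data bits at positions 3,5,6,7,9,10,11,12,13,14,15: 11000111101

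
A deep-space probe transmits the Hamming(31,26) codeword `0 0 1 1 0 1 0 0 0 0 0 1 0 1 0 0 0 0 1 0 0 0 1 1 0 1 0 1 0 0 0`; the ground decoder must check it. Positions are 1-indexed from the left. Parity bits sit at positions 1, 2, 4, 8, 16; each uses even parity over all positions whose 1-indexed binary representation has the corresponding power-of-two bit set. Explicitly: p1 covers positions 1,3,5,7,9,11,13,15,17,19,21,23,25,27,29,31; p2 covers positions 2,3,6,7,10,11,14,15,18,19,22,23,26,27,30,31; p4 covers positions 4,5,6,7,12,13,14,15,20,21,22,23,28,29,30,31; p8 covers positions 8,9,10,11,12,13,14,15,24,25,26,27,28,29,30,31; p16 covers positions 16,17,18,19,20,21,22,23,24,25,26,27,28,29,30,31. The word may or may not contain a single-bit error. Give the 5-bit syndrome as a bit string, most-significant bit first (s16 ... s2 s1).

11001

s1: b1⊕b3⊕b5⊕b7⊕b9⊕b11⊕b13⊕b15⊕b17⊕b19⊕b21⊕b23⊕b25⊕b27⊕b29⊕b31 = 0⊕1⊕0⊕0⊕0⊕0⊕0⊕0⊕0⊕1⊕0⊕1⊕0⊕0⊕0⊕0 = 1
s2: b2⊕b3⊕b6⊕b7⊕b10⊕b11⊕b14⊕b15⊕b18⊕b19⊕b22⊕b23⊕b26⊕b27⊕b30⊕b31 = 0⊕1⊕1⊕0⊕0⊕0⊕1⊕0⊕0⊕1⊕0⊕1⊕1⊕0⊕0⊕0 = 0
s4: b4⊕b5⊕b6⊕b7⊕b12⊕b13⊕b14⊕b15⊕b20⊕b21⊕b22⊕b23⊕b28⊕b29⊕b30⊕b31 = 1⊕0⊕1⊕0⊕1⊕0⊕1⊕0⊕0⊕0⊕0⊕1⊕1⊕0⊕0⊕0 = 0
s8: b8⊕b9⊕b10⊕b11⊕b12⊕b13⊕b14⊕b15⊕b24⊕b25⊕b26⊕b27⊕b28⊕b29⊕b30⊕b31 = 0⊕0⊕0⊕0⊕1⊕0⊕1⊕0⊕1⊕0⊕1⊕0⊕1⊕0⊕0⊕0 = 1
s16: b16⊕b17⊕b18⊕b19⊕b20⊕b21⊕b22⊕b23⊕b24⊕b25⊕b26⊕b27⊕b28⊕b29⊕b30⊕b31 = 0⊕0⊕0⊕1⊕0⊕0⊕0⊕1⊕1⊕0⊕1⊕0⊕1⊕0⊕0⊕0 = 1
Syndrome (s16...s1) = 11001 → position 25.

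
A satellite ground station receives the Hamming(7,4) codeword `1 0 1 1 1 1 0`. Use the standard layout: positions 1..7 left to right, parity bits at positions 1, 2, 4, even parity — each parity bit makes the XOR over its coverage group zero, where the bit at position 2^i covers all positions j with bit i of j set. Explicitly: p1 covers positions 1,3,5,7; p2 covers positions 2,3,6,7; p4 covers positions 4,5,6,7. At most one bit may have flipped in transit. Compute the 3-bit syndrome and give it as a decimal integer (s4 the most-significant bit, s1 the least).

5

s1: b1⊕b3⊕b5⊕b7 = 1⊕1⊕1⊕0 = 1
s2: b2⊕b3⊕b6⊕b7 = 0⊕1⊕1⊕0 = 0
s4: b4⊕b5⊕b6⊕b7 = 1⊕1⊕1⊕0 = 1
Syndrome (s4...s1) = 101 → position 5.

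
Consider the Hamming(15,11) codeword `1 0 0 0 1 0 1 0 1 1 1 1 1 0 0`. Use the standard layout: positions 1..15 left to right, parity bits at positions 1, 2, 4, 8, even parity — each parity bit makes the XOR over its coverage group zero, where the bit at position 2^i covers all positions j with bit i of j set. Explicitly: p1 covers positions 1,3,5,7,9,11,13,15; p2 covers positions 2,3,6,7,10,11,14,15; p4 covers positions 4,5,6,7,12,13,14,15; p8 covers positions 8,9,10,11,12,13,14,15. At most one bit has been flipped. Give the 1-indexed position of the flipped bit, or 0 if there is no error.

s1: b1⊕b3⊕b5⊕b7⊕b9⊕b11⊕b13⊕b15 = 1⊕0⊕1⊕1⊕1⊕1⊕1⊕0 = 0
s2: b2⊕b3⊕b6⊕b7⊕b10⊕b11⊕b14⊕b15 = 0⊕0⊕0⊕1⊕1⊕1⊕0⊕0 = 1
s4: b4⊕b5⊕b6⊕b7⊕b12⊕b13⊕b14⊕b15 = 0⊕1⊕0⊕1⊕1⊕1⊕0⊕0 = 0
s8: b8⊕b9⊕b10⊕b11⊕b12⊕b13⊕b14⊕b15 = 0⊕1⊕1⊕1⊕1⊕1⊕0⊕0 = 1
Syndrome (s8...s1) = 1010 → position 10.

10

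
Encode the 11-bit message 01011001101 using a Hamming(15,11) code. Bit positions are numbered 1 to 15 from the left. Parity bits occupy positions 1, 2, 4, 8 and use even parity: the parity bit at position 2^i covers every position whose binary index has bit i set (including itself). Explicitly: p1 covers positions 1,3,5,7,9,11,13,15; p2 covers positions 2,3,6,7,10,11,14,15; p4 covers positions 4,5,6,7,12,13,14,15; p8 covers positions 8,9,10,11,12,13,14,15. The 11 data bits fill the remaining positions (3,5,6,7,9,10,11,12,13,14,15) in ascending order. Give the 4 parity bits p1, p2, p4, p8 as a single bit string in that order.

Place data bits at non-power-of-two positions: b3=0, b5=1, b6=0, b7=1, b9=1, b10=0, b11=0, b12=1, b13=1, b14=0, b15=1.
p1 = XOR of data positions {3,5,7,9,11,13,15} = 0⊕1⊕1⊕1⊕0⊕1⊕1 = 1
p2 = XOR of data positions {3,6,7,10,11,14,15} = 0⊕0⊕1⊕0⊕0⊕0⊕1 = 0
p4 = XOR of data positions {5,6,7,12,13,14,15} = 1⊕0⊕1⊕1⊕1⊕0⊕1 = 1
p8 = XOR of data positions {9,10,11,12,13,14,15} = 1⊕0⊕0⊕1⊕1⊕0⊕1 = 0
Parity bits p1,p2,p4,p8 = 1010

1010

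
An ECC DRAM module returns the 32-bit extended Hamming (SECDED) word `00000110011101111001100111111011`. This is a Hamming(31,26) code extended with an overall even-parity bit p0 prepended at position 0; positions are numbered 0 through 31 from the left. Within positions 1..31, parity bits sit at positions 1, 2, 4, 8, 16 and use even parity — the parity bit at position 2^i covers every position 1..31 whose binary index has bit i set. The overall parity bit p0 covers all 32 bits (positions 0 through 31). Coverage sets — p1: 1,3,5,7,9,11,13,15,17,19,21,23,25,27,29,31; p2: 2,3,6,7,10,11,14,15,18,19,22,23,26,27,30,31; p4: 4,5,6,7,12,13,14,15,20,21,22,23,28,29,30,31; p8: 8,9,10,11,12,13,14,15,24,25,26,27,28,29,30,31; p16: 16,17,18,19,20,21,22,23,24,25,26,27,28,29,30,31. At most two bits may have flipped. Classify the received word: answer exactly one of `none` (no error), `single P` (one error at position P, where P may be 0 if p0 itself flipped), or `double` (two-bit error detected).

single 26

s1: b1⊕b3⊕b5⊕b7⊕b9⊕b11⊕b13⊕b15⊕b17⊕b19⊕b21⊕b23⊕b25⊕b27⊕b29⊕b31 = 0⊕0⊕1⊕0⊕1⊕1⊕1⊕1⊕0⊕1⊕0⊕1⊕1⊕1⊕0⊕1 = 0
s2: b2⊕b3⊕b6⊕b7⊕b10⊕b11⊕b14⊕b15⊕b18⊕b19⊕b22⊕b23⊕b26⊕b27⊕b30⊕b31 = 0⊕0⊕1⊕0⊕1⊕1⊕1⊕1⊕0⊕1⊕0⊕1⊕1⊕1⊕1⊕1 = 1
s4: b4⊕b5⊕b6⊕b7⊕b12⊕b13⊕b14⊕b15⊕b20⊕b21⊕b22⊕b23⊕b28⊕b29⊕b30⊕b31 = 0⊕1⊕1⊕0⊕0⊕1⊕1⊕1⊕1⊕0⊕0⊕1⊕1⊕0⊕1⊕1 = 0
s8: b8⊕b9⊕b10⊕b11⊕b12⊕b13⊕b14⊕b15⊕b24⊕b25⊕b26⊕b27⊕b28⊕b29⊕b30⊕b31 = 0⊕1⊕1⊕1⊕0⊕1⊕1⊕1⊕1⊕1⊕1⊕1⊕1⊕0⊕1⊕1 = 1
s16: b16⊕b17⊕b18⊕b19⊕b20⊕b21⊕b22⊕b23⊕b24⊕b25⊕b26⊕b27⊕b28⊕b29⊕b30⊕b31 = 1⊕0⊕0⊕1⊕1⊕0⊕0⊕1⊕1⊕1⊕1⊕1⊕1⊕0⊕1⊕1 = 1
Syndrome (s16...s1) = 11010 → position 26.
Overall parity (XOR of all 32 bits, including p0): 0⊕0⊕0⊕0⊕0⊕1⊕1⊕0⊕0⊕1⊕1⊕1⊕0⊕1⊕1⊕1⊕1⊕0⊕0⊕1⊕1⊕0⊕0⊕1⊕1⊕1⊕1⊕1⊕1⊕0⊕1⊕1 = 1
Overall=1, syndrome position=26 → single-bit error at position 26.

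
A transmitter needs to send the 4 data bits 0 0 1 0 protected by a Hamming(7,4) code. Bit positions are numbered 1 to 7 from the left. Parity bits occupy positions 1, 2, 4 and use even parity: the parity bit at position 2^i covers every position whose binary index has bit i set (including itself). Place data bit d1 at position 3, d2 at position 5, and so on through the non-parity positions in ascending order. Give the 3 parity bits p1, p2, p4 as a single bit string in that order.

011

Place data bits at non-power-of-two positions: b3=0, b5=0, b6=1, b7=0.
p1 = XOR of data positions {3,5,7} = 0⊕0⊕0 = 0
p2 = XOR of data positions {3,6,7} = 0⊕1⊕0 = 1
p4 = XOR of data positions {5,6,7} = 0⊕1⊕0 = 1
Parity bits p1,p2,p4 = 011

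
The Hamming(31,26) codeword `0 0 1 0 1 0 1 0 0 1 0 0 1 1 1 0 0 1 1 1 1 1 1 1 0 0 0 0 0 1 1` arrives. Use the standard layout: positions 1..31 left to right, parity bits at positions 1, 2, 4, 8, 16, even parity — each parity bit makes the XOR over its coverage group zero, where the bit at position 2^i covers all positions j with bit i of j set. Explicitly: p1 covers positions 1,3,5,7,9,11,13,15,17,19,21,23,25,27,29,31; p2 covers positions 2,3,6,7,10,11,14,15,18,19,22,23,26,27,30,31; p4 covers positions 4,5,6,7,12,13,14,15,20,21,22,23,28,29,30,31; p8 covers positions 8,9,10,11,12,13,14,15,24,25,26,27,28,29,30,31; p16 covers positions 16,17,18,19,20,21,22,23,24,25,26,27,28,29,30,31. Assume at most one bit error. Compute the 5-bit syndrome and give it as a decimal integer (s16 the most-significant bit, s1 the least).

s1: b1⊕b3⊕b5⊕b7⊕b9⊕b11⊕b13⊕b15⊕b17⊕b19⊕b21⊕b23⊕b25⊕b27⊕b29⊕b31 = 0⊕1⊕1⊕1⊕0⊕0⊕1⊕1⊕0⊕1⊕1⊕1⊕0⊕0⊕0⊕1 = 1
s2: b2⊕b3⊕b6⊕b7⊕b10⊕b11⊕b14⊕b15⊕b18⊕b19⊕b22⊕b23⊕b26⊕b27⊕b30⊕b31 = 0⊕1⊕0⊕1⊕1⊕0⊕1⊕1⊕1⊕1⊕1⊕1⊕0⊕0⊕1⊕1 = 1
s4: b4⊕b5⊕b6⊕b7⊕b12⊕b13⊕b14⊕b15⊕b20⊕b21⊕b22⊕b23⊕b28⊕b29⊕b30⊕b31 = 0⊕1⊕0⊕1⊕0⊕1⊕1⊕1⊕1⊕1⊕1⊕1⊕0⊕0⊕1⊕1 = 1
s8: b8⊕b9⊕b10⊕b11⊕b12⊕b13⊕b14⊕b15⊕b24⊕b25⊕b26⊕b27⊕b28⊕b29⊕b30⊕b31 = 0⊕0⊕1⊕0⊕0⊕1⊕1⊕1⊕1⊕0⊕0⊕0⊕0⊕0⊕1⊕1 = 1
s16: b16⊕b17⊕b18⊕b19⊕b20⊕b21⊕b22⊕b23⊕b24⊕b25⊕b26⊕b27⊕b28⊕b29⊕b30⊕b31 = 0⊕0⊕1⊕1⊕1⊕1⊕1⊕1⊕1⊕0⊕0⊕0⊕0⊕0⊕1⊕1 = 1
Syndrome (s16...s1) = 11111 → position 31.

31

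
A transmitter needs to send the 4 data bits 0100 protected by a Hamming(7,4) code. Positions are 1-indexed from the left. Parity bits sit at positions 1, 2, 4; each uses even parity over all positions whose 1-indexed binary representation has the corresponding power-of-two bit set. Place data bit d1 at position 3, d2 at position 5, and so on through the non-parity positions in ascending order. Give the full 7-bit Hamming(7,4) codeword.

1001100

Place data bits at non-power-of-two positions: b3=0, b5=1, b6=0, b7=0.
p1 = XOR of data positions {3,5,7} = 0⊕1⊕0 = 1
p2 = XOR of data positions {3,6,7} = 0⊕0⊕0 = 0
p4 = XOR of data positions {5,6,7} = 1⊕0⊕0 = 1
Codeword b1..b7 = 1001100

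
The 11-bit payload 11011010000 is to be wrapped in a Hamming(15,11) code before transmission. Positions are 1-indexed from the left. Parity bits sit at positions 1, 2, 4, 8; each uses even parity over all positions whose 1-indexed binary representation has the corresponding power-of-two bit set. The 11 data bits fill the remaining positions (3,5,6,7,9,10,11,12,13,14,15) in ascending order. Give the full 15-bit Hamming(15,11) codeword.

Place data bits at non-power-of-two positions: b3=1, b5=1, b6=0, b7=1, b9=1, b10=0, b11=1, b12=0, b13=0, b14=0, b15=0.
p1 = XOR of data positions {3,5,7,9,11,13,15} = 1⊕1⊕1⊕1⊕1⊕0⊕0 = 1
p2 = XOR of data positions {3,6,7,10,11,14,15} = 1⊕0⊕1⊕0⊕1⊕0⊕0 = 1
p4 = XOR of data positions {5,6,7,12,13,14,15} = 1⊕0⊕1⊕0⊕0⊕0⊕0 = 0
p8 = XOR of data positions {9,10,11,12,13,14,15} = 1⊕0⊕1⊕0⊕0⊕0⊕0 = 0
Codeword b1..b15 = 111010101010000

111010101010000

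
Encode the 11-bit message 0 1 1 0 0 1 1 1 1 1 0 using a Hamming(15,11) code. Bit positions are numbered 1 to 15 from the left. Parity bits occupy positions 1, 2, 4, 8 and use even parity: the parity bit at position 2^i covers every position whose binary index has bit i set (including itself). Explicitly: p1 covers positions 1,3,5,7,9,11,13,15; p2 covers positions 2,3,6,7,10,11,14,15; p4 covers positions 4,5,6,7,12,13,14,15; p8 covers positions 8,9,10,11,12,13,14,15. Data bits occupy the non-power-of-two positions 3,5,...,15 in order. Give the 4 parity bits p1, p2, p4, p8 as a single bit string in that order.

1011

Place data bits at non-power-of-two positions: b3=0, b5=1, b6=1, b7=0, b9=0, b10=1, b11=1, b12=1, b13=1, b14=1, b15=0.
p1 = XOR of data positions {3,5,7,9,11,13,15} = 0⊕1⊕0⊕0⊕1⊕1⊕0 = 1
p2 = XOR of data positions {3,6,7,10,11,14,15} = 0⊕1⊕0⊕1⊕1⊕1⊕0 = 0
p4 = XOR of data positions {5,6,7,12,13,14,15} = 1⊕1⊕0⊕1⊕1⊕1⊕0 = 1
p8 = XOR of data positions {9,10,11,12,13,14,15} = 0⊕1⊕1⊕1⊕1⊕1⊕0 = 1
Parity bits p1,p2,p4,p8 = 1011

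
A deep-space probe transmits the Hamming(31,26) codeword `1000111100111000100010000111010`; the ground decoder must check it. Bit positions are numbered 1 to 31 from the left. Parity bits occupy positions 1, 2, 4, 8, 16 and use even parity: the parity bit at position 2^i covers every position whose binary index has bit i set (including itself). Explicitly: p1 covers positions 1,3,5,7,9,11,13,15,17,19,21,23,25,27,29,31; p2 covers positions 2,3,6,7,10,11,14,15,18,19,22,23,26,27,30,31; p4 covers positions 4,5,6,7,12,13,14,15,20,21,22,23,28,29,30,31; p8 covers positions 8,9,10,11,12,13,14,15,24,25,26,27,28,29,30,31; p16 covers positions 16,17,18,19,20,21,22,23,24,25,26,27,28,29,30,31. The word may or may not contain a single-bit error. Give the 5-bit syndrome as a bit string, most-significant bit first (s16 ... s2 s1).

s1: b1⊕b3⊕b5⊕b7⊕b9⊕b11⊕b13⊕b15⊕b17⊕b19⊕b21⊕b23⊕b25⊕b27⊕b29⊕b31 = 1⊕0⊕1⊕1⊕0⊕1⊕1⊕0⊕1⊕0⊕1⊕0⊕0⊕1⊕0⊕0 = 0
s2: b2⊕b3⊕b6⊕b7⊕b10⊕b11⊕b14⊕b15⊕b18⊕b19⊕b22⊕b23⊕b26⊕b27⊕b30⊕b31 = 0⊕0⊕1⊕1⊕0⊕1⊕0⊕0⊕0⊕0⊕0⊕0⊕1⊕1⊕1⊕0 = 0
s4: b4⊕b5⊕b6⊕b7⊕b12⊕b13⊕b14⊕b15⊕b20⊕b21⊕b22⊕b23⊕b28⊕b29⊕b30⊕b31 = 0⊕1⊕1⊕1⊕1⊕1⊕0⊕0⊕0⊕1⊕0⊕0⊕1⊕0⊕1⊕0 = 0
s8: b8⊕b9⊕b10⊕b11⊕b12⊕b13⊕b14⊕b15⊕b24⊕b25⊕b26⊕b27⊕b28⊕b29⊕b30⊕b31 = 1⊕0⊕0⊕1⊕1⊕1⊕0⊕0⊕0⊕0⊕1⊕1⊕1⊕0⊕1⊕0 = 0
s16: b16⊕b17⊕b18⊕b19⊕b20⊕b21⊕b22⊕b23⊕b24⊕b25⊕b26⊕b27⊕b28⊕b29⊕b30⊕b31 = 0⊕1⊕0⊕0⊕0⊕1⊕0⊕0⊕0⊕0⊕1⊕1⊕1⊕0⊕1⊕0 = 0
Syndrome (s16...s1) = 00000 → position 0 (no error).

00000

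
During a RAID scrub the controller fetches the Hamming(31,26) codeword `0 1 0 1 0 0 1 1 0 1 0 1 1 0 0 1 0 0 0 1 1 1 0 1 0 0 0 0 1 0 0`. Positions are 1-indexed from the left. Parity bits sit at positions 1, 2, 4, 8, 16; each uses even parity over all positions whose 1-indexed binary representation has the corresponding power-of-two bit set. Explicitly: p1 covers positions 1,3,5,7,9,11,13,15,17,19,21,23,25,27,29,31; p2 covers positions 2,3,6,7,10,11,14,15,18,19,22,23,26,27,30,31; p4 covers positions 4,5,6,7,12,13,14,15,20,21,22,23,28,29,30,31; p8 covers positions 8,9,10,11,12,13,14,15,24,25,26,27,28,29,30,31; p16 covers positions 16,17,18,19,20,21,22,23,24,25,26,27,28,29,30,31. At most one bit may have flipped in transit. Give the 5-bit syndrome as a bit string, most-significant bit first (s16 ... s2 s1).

s1: b1⊕b3⊕b5⊕b7⊕b9⊕b11⊕b13⊕b15⊕b17⊕b19⊕b21⊕b23⊕b25⊕b27⊕b29⊕b31 = 0⊕0⊕0⊕1⊕0⊕0⊕1⊕0⊕0⊕0⊕1⊕0⊕0⊕0⊕1⊕0 = 0
s2: b2⊕b3⊕b6⊕b7⊕b10⊕b11⊕b14⊕b15⊕b18⊕b19⊕b22⊕b23⊕b26⊕b27⊕b30⊕b31 = 1⊕0⊕0⊕1⊕1⊕0⊕0⊕0⊕0⊕0⊕1⊕0⊕0⊕0⊕0⊕0 = 0
s4: b4⊕b5⊕b6⊕b7⊕b12⊕b13⊕b14⊕b15⊕b20⊕b21⊕b22⊕b23⊕b28⊕b29⊕b30⊕b31 = 1⊕0⊕0⊕1⊕1⊕1⊕0⊕0⊕1⊕1⊕1⊕0⊕0⊕1⊕0⊕0 = 0
s8: b8⊕b9⊕b10⊕b11⊕b12⊕b13⊕b14⊕b15⊕b24⊕b25⊕b26⊕b27⊕b28⊕b29⊕b30⊕b31 = 1⊕0⊕1⊕0⊕1⊕1⊕0⊕0⊕1⊕0⊕0⊕0⊕0⊕1⊕0⊕0 = 0
s16: b16⊕b17⊕b18⊕b19⊕b20⊕b21⊕b22⊕b23⊕b24⊕b25⊕b26⊕b27⊕b28⊕b29⊕b30⊕b31 = 1⊕0⊕0⊕0⊕1⊕1⊕1⊕0⊕1⊕0⊕0⊕0⊕0⊕1⊕0⊕0 = 0
Syndrome (s16...s1) = 00000 → position 0 (no error).

00000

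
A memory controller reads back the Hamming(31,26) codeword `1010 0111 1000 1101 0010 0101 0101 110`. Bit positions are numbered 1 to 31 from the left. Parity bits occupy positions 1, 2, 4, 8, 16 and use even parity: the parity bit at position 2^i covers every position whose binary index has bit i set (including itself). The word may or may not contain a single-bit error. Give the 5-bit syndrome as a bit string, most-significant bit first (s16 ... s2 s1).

01001

s1: b1⊕b3⊕b5⊕b7⊕b9⊕b11⊕b13⊕b15⊕b17⊕b19⊕b21⊕b23⊕b25⊕b27⊕b29⊕b31 = 1⊕1⊕0⊕1⊕1⊕0⊕1⊕0⊕0⊕1⊕0⊕0⊕0⊕0⊕1⊕0 = 1
s2: b2⊕b3⊕b6⊕b7⊕b10⊕b11⊕b14⊕b15⊕b18⊕b19⊕b22⊕b23⊕b26⊕b27⊕b30⊕b31 = 0⊕1⊕1⊕1⊕0⊕0⊕1⊕0⊕0⊕1⊕1⊕0⊕1⊕0⊕1⊕0 = 0
s4: b4⊕b5⊕b6⊕b7⊕b12⊕b13⊕b14⊕b15⊕b20⊕b21⊕b22⊕b23⊕b28⊕b29⊕b30⊕b31 = 0⊕0⊕1⊕1⊕0⊕1⊕1⊕0⊕0⊕0⊕1⊕0⊕1⊕1⊕1⊕0 = 0
s8: b8⊕b9⊕b10⊕b11⊕b12⊕b13⊕b14⊕b15⊕b24⊕b25⊕b26⊕b27⊕b28⊕b29⊕b30⊕b31 = 1⊕1⊕0⊕0⊕0⊕1⊕1⊕0⊕1⊕0⊕1⊕0⊕1⊕1⊕1⊕0 = 1
s16: b16⊕b17⊕b18⊕b19⊕b20⊕b21⊕b22⊕b23⊕b24⊕b25⊕b26⊕b27⊕b28⊕b29⊕b30⊕b31 = 1⊕0⊕0⊕1⊕0⊕0⊕1⊕0⊕1⊕0⊕1⊕0⊕1⊕1⊕1⊕0 = 0
Syndrome (s16...s1) = 01001 → position 9.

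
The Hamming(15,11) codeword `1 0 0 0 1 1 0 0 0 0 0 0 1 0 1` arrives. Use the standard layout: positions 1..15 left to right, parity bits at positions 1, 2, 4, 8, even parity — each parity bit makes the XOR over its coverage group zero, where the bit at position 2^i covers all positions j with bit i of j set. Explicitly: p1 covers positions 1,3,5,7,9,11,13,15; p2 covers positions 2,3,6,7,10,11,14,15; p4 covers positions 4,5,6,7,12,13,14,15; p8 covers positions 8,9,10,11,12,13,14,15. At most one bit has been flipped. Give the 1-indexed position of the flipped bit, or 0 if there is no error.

0

s1: b1⊕b3⊕b5⊕b7⊕b9⊕b11⊕b13⊕b15 = 1⊕0⊕1⊕0⊕0⊕0⊕1⊕1 = 0
s2: b2⊕b3⊕b6⊕b7⊕b10⊕b11⊕b14⊕b15 = 0⊕0⊕1⊕0⊕0⊕0⊕0⊕1 = 0
s4: b4⊕b5⊕b6⊕b7⊕b12⊕b13⊕b14⊕b15 = 0⊕1⊕1⊕0⊕0⊕1⊕0⊕1 = 0
s8: b8⊕b9⊕b10⊕b11⊕b12⊕b13⊕b14⊕b15 = 0⊕0⊕0⊕0⊕0⊕1⊕0⊕1 = 0
Syndrome (s8...s1) = 0000 → position 0 (no error).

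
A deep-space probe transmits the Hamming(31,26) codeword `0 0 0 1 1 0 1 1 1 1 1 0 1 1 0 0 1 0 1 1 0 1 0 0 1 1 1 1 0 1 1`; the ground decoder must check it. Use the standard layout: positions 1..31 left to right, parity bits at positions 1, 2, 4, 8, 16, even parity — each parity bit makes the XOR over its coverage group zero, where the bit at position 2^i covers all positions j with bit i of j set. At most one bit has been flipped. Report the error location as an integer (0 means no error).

0

s1: b1⊕b3⊕b5⊕b7⊕b9⊕b11⊕b13⊕b15⊕b17⊕b19⊕b21⊕b23⊕b25⊕b27⊕b29⊕b31 = 0⊕0⊕1⊕1⊕1⊕1⊕1⊕0⊕1⊕1⊕0⊕0⊕1⊕1⊕0⊕1 = 0
s2: b2⊕b3⊕b6⊕b7⊕b10⊕b11⊕b14⊕b15⊕b18⊕b19⊕b22⊕b23⊕b26⊕b27⊕b30⊕b31 = 0⊕0⊕0⊕1⊕1⊕1⊕1⊕0⊕0⊕1⊕1⊕0⊕1⊕1⊕1⊕1 = 0
s4: b4⊕b5⊕b6⊕b7⊕b12⊕b13⊕b14⊕b15⊕b20⊕b21⊕b22⊕b23⊕b28⊕b29⊕b30⊕b31 = 1⊕1⊕0⊕1⊕0⊕1⊕1⊕0⊕1⊕0⊕1⊕0⊕1⊕0⊕1⊕1 = 0
s8: b8⊕b9⊕b10⊕b11⊕b12⊕b13⊕b14⊕b15⊕b24⊕b25⊕b26⊕b27⊕b28⊕b29⊕b30⊕b31 = 1⊕1⊕1⊕1⊕0⊕1⊕1⊕0⊕0⊕1⊕1⊕1⊕1⊕0⊕1⊕1 = 0
s16: b16⊕b17⊕b18⊕b19⊕b20⊕b21⊕b22⊕b23⊕b24⊕b25⊕b26⊕b27⊕b28⊕b29⊕b30⊕b31 = 0⊕1⊕0⊕1⊕1⊕0⊕1⊕0⊕0⊕1⊕1⊕1⊕1⊕0⊕1⊕1 = 0
Syndrome (s16...s1) = 00000 → position 0 (no error).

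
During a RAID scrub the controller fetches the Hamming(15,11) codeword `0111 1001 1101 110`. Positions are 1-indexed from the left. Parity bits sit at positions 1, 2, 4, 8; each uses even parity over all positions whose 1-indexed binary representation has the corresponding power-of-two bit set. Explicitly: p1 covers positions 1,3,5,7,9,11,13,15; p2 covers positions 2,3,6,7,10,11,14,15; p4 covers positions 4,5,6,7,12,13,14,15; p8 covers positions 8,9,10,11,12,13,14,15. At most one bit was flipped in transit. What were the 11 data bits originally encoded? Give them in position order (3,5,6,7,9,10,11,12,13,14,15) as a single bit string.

s1: b1⊕b3⊕b5⊕b7⊕b9⊕b11⊕b13⊕b15 = 0⊕1⊕1⊕0⊕1⊕0⊕1⊕0 = 0
s2: b2⊕b3⊕b6⊕b7⊕b10⊕b11⊕b14⊕b15 = 1⊕1⊕0⊕0⊕1⊕0⊕1⊕0 = 0
s4: b4⊕b5⊕b6⊕b7⊕b12⊕b13⊕b14⊕b15 = 1⊕1⊕0⊕0⊕1⊕1⊕1⊕0 = 1
s8: b8⊕b9⊕b10⊕b11⊕b12⊕b13⊕b14⊕b15 = 1⊕1⊕1⊕0⊕1⊕1⊕1⊕0 = 0
Syndrome (s8...s1) = 0100 → position 4.
Flip bit 4: corrected codeword = 011010011101110
Data bits at positions 3,5,6,7,9,10,11,12,13,14,15: 11001101110

11001101110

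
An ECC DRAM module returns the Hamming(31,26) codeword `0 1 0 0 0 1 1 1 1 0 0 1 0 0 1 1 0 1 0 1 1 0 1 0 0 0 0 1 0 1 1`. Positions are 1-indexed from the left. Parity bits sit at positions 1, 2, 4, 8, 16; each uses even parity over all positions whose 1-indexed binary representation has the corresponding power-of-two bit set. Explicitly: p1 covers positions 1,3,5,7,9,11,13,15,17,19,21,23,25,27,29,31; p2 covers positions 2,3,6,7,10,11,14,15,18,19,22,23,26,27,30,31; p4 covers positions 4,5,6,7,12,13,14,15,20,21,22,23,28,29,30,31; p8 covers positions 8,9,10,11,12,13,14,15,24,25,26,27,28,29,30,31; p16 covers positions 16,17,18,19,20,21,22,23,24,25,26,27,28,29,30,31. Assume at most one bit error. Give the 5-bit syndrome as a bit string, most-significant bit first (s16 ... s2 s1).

s1: b1⊕b3⊕b5⊕b7⊕b9⊕b11⊕b13⊕b15⊕b17⊕b19⊕b21⊕b23⊕b25⊕b27⊕b29⊕b31 = 0⊕0⊕0⊕1⊕1⊕0⊕0⊕1⊕0⊕0⊕1⊕1⊕0⊕0⊕0⊕1 = 0
s2: b2⊕b3⊕b6⊕b7⊕b10⊕b11⊕b14⊕b15⊕b18⊕b19⊕b22⊕b23⊕b26⊕b27⊕b30⊕b31 = 1⊕0⊕1⊕1⊕0⊕0⊕0⊕1⊕1⊕0⊕0⊕1⊕0⊕0⊕1⊕1 = 0
s4: b4⊕b5⊕b6⊕b7⊕b12⊕b13⊕b14⊕b15⊕b20⊕b21⊕b22⊕b23⊕b28⊕b29⊕b30⊕b31 = 0⊕0⊕1⊕1⊕1⊕0⊕0⊕1⊕1⊕1⊕0⊕1⊕1⊕0⊕1⊕1 = 0
s8: b8⊕b9⊕b10⊕b11⊕b12⊕b13⊕b14⊕b15⊕b24⊕b25⊕b26⊕b27⊕b28⊕b29⊕b30⊕b31 = 1⊕1⊕0⊕0⊕1⊕0⊕0⊕1⊕0⊕0⊕0⊕0⊕1⊕0⊕1⊕1 = 1
s16: b16⊕b17⊕b18⊕b19⊕b20⊕b21⊕b22⊕b23⊕b24⊕b25⊕b26⊕b27⊕b28⊕b29⊕b30⊕b31 = 1⊕0⊕1⊕0⊕1⊕1⊕0⊕1⊕0⊕0⊕0⊕0⊕1⊕0⊕1⊕1 = 0
Syndrome (s16...s1) = 01000 → position 8.

01000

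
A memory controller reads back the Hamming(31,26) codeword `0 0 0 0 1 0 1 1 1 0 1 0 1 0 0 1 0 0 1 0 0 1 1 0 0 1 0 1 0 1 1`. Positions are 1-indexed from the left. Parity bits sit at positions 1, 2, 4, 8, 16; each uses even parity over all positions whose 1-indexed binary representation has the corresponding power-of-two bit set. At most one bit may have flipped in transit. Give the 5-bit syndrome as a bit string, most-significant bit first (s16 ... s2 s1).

s1: b1⊕b3⊕b5⊕b7⊕b9⊕b11⊕b13⊕b15⊕b17⊕b19⊕b21⊕b23⊕b25⊕b27⊕b29⊕b31 = 0⊕0⊕1⊕1⊕1⊕1⊕1⊕0⊕0⊕1⊕0⊕1⊕0⊕0⊕0⊕1 = 0
s2: b2⊕b3⊕b6⊕b7⊕b10⊕b11⊕b14⊕b15⊕b18⊕b19⊕b22⊕b23⊕b26⊕b27⊕b30⊕b31 = 0⊕0⊕0⊕1⊕0⊕1⊕0⊕0⊕0⊕1⊕1⊕1⊕1⊕0⊕1⊕1 = 0
s4: b4⊕b5⊕b6⊕b7⊕b12⊕b13⊕b14⊕b15⊕b20⊕b21⊕b22⊕b23⊕b28⊕b29⊕b30⊕b31 = 0⊕1⊕0⊕1⊕0⊕1⊕0⊕0⊕0⊕0⊕1⊕1⊕1⊕0⊕1⊕1 = 0
s8: b8⊕b9⊕b10⊕b11⊕b12⊕b13⊕b14⊕b15⊕b24⊕b25⊕b26⊕b27⊕b28⊕b29⊕b30⊕b31 = 1⊕1⊕0⊕1⊕0⊕1⊕0⊕0⊕0⊕0⊕1⊕0⊕1⊕0⊕1⊕1 = 0
s16: b16⊕b17⊕b18⊕b19⊕b20⊕b21⊕b22⊕b23⊕b24⊕b25⊕b26⊕b27⊕b28⊕b29⊕b30⊕b31 = 1⊕0⊕0⊕1⊕0⊕0⊕1⊕1⊕0⊕0⊕1⊕0⊕1⊕0⊕1⊕1 = 0
Syndrome (s16...s1) = 00000 → position 0 (no error).

00000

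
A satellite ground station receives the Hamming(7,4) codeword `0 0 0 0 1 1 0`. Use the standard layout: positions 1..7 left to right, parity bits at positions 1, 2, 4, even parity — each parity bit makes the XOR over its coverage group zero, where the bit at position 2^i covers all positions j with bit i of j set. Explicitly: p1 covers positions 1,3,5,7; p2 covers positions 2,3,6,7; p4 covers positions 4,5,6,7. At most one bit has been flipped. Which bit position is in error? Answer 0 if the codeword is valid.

3

s1: b1⊕b3⊕b5⊕b7 = 0⊕0⊕1⊕0 = 1
s2: b2⊕b3⊕b6⊕b7 = 0⊕0⊕1⊕0 = 1
s4: b4⊕b5⊕b6⊕b7 = 0⊕1⊕1⊕0 = 0
Syndrome (s4...s1) = 011 → position 3.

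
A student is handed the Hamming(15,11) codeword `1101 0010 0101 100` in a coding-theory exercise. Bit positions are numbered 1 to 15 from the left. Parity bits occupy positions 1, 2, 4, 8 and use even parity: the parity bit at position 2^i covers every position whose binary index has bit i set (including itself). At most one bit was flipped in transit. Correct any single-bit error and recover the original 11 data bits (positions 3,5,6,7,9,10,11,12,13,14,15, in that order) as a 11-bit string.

00010111100

s1: b1⊕b3⊕b5⊕b7⊕b9⊕b11⊕b13⊕b15 = 1⊕0⊕0⊕1⊕0⊕0⊕1⊕0 = 1
s2: b2⊕b3⊕b6⊕b7⊕b10⊕b11⊕b14⊕b15 = 1⊕0⊕0⊕1⊕1⊕0⊕0⊕0 = 1
s4: b4⊕b5⊕b6⊕b7⊕b12⊕b13⊕b14⊕b15 = 1⊕0⊕0⊕1⊕1⊕1⊕0⊕0 = 0
s8: b8⊕b9⊕b10⊕b11⊕b12⊕b13⊕b14⊕b15 = 0⊕0⊕1⊕0⊕1⊕1⊕0⊕0 = 1
Syndrome (s8...s1) = 1011 → position 11.
Flip bit 11: corrected codeword = 110100100111100
Data bits at positions 3,5,6,7,9,10,11,12,13,14,15: 00010111100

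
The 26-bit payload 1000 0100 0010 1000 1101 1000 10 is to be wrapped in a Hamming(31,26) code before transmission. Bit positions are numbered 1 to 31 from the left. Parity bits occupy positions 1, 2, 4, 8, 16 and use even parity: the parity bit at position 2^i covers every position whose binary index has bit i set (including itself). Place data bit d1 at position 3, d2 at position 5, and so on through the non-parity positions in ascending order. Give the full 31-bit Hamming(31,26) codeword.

Place data bits at non-power-of-two positions: b3=1, b5=0, b6=0, b7=0, b9=0, b10=1, b11=0, b12=0, b13=0, b14=0, b15=1, b17=0, b18=1, b19=0, b20=0, b21=0, b22=1, b23=1, b24=0, b25=1, b26=1, b27=0, b28=0, b29=0, b30=1, b31=0.
p1 = XOR of data positions {3,5,7,9,11,13,15,17,19,21,23,25,27,29,31} = 1⊕0⊕0⊕0⊕0⊕0⊕1⊕0⊕0⊕0⊕1⊕1⊕0⊕0⊕0 = 0
p2 = XOR of data positions {3,6,7,10,11,14,15,18,19,22,23,26,27,30,31} = 1⊕0⊕0⊕1⊕0⊕0⊕1⊕1⊕0⊕1⊕1⊕1⊕0⊕1⊕0 = 0
p4 = XOR of data positions {5,6,7,12,13,14,15,20,21,22,23,28,29,30,31} = 0⊕0⊕0⊕0⊕0⊕0⊕1⊕0⊕0⊕1⊕1⊕0⊕0⊕1⊕0 = 0
p8 = XOR of data positions {9,10,11,12,13,14,15,24,25,26,27,28,29,30,31} = 0⊕1⊕0⊕0⊕0⊕0⊕1⊕0⊕1⊕1⊕0⊕0⊕0⊕1⊕0 = 1
p16 = XOR of data positions {17,18,19,20,21,22,23,24,25,26,27,28,29,30,31} = 0⊕1⊕0⊕0⊕0⊕1⊕1⊕0⊕1⊕1⊕0⊕0⊕0⊕1⊕0 = 0
Codeword b1..b31 = 0010000101000010010001101100010

0010000101000010010001101100010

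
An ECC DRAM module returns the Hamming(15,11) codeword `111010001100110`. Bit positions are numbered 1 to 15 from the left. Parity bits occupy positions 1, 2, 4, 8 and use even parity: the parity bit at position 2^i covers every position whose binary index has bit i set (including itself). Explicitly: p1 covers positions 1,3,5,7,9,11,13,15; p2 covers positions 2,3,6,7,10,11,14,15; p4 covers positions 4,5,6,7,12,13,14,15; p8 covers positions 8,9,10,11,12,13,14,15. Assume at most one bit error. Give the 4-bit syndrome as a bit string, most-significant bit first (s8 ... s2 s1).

0101

s1: b1⊕b3⊕b5⊕b7⊕b9⊕b11⊕b13⊕b15 = 1⊕1⊕1⊕0⊕1⊕0⊕1⊕0 = 1
s2: b2⊕b3⊕b6⊕b7⊕b10⊕b11⊕b14⊕b15 = 1⊕1⊕0⊕0⊕1⊕0⊕1⊕0 = 0
s4: b4⊕b5⊕b6⊕b7⊕b12⊕b13⊕b14⊕b15 = 0⊕1⊕0⊕0⊕0⊕1⊕1⊕0 = 1
s8: b8⊕b9⊕b10⊕b11⊕b12⊕b13⊕b14⊕b15 = 0⊕1⊕1⊕0⊕0⊕1⊕1⊕0 = 0
Syndrome (s8...s1) = 0101 → position 5.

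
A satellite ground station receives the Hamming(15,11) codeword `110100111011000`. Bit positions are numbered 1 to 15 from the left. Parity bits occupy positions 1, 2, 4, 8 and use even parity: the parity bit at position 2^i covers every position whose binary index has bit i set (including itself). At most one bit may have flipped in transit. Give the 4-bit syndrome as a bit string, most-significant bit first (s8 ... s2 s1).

0110

s1: b1⊕b3⊕b5⊕b7⊕b9⊕b11⊕b13⊕b15 = 1⊕0⊕0⊕1⊕1⊕1⊕0⊕0 = 0
s2: b2⊕b3⊕b6⊕b7⊕b10⊕b11⊕b14⊕b15 = 1⊕0⊕0⊕1⊕0⊕1⊕0⊕0 = 1
s4: b4⊕b5⊕b6⊕b7⊕b12⊕b13⊕b14⊕b15 = 1⊕0⊕0⊕1⊕1⊕0⊕0⊕0 = 1
s8: b8⊕b9⊕b10⊕b11⊕b12⊕b13⊕b14⊕b15 = 1⊕1⊕0⊕1⊕1⊕0⊕0⊕0 = 0
Syndrome (s8...s1) = 0110 → position 6.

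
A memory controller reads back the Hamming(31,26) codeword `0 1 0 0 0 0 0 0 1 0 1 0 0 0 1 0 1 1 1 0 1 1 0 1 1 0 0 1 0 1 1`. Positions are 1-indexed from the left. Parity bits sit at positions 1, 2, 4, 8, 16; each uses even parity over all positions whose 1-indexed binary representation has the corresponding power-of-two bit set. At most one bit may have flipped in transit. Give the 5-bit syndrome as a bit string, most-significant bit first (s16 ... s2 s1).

s1: b1⊕b3⊕b5⊕b7⊕b9⊕b11⊕b13⊕b15⊕b17⊕b19⊕b21⊕b23⊕b25⊕b27⊕b29⊕b31 = 0⊕0⊕0⊕0⊕1⊕1⊕0⊕1⊕1⊕1⊕1⊕0⊕1⊕0⊕0⊕1 = 0
s2: b2⊕b3⊕b6⊕b7⊕b10⊕b11⊕b14⊕b15⊕b18⊕b19⊕b22⊕b23⊕b26⊕b27⊕b30⊕b31 = 1⊕0⊕0⊕0⊕0⊕1⊕0⊕1⊕1⊕1⊕1⊕0⊕0⊕0⊕1⊕1 = 0
s4: b4⊕b5⊕b6⊕b7⊕b12⊕b13⊕b14⊕b15⊕b20⊕b21⊕b22⊕b23⊕b28⊕b29⊕b30⊕b31 = 0⊕0⊕0⊕0⊕0⊕0⊕0⊕1⊕0⊕1⊕1⊕0⊕1⊕0⊕1⊕1 = 0
s8: b8⊕b9⊕b10⊕b11⊕b12⊕b13⊕b14⊕b15⊕b24⊕b25⊕b26⊕b27⊕b28⊕b29⊕b30⊕b31 = 0⊕1⊕0⊕1⊕0⊕0⊕0⊕1⊕1⊕1⊕0⊕0⊕1⊕0⊕1⊕1 = 0
s16: b16⊕b17⊕b18⊕b19⊕b20⊕b21⊕b22⊕b23⊕b24⊕b25⊕b26⊕b27⊕b28⊕b29⊕b30⊕b31 = 0⊕1⊕1⊕1⊕0⊕1⊕1⊕0⊕1⊕1⊕0⊕0⊕1⊕0⊕1⊕1 = 0
Syndrome (s16...s1) = 00000 → position 0 (no error).

00000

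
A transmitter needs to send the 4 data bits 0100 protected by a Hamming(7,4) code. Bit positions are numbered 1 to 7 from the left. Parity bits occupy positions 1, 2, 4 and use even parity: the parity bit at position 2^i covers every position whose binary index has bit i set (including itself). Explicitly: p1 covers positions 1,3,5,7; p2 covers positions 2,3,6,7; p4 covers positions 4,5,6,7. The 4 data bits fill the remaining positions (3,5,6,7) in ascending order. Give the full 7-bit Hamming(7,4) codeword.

Place data bits at non-power-of-two positions: b3=0, b5=1, b6=0, b7=0.
p1 = XOR of data positions {3,5,7} = 0⊕1⊕0 = 1
p2 = XOR of data positions {3,6,7} = 0⊕0⊕0 = 0
p4 = XOR of data positions {5,6,7} = 1⊕0⊕0 = 1
Codeword b1..b7 = 1001100

1001100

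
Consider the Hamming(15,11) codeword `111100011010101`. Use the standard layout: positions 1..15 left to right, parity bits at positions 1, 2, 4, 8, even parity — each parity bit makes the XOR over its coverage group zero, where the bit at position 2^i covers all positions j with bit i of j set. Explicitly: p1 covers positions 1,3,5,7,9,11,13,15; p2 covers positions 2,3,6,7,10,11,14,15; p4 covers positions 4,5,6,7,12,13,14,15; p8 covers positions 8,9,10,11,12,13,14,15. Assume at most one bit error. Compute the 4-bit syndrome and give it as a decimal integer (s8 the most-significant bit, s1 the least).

s1: b1⊕b3⊕b5⊕b7⊕b9⊕b11⊕b13⊕b15 = 1⊕1⊕0⊕0⊕1⊕1⊕1⊕1 = 0
s2: b2⊕b3⊕b6⊕b7⊕b10⊕b11⊕b14⊕b15 = 1⊕1⊕0⊕0⊕0⊕1⊕0⊕1 = 0
s4: b4⊕b5⊕b6⊕b7⊕b12⊕b13⊕b14⊕b15 = 1⊕0⊕0⊕0⊕0⊕1⊕0⊕1 = 1
s8: b8⊕b9⊕b10⊕b11⊕b12⊕b13⊕b14⊕b15 = 1⊕1⊕0⊕1⊕0⊕1⊕0⊕1 = 1
Syndrome (s8...s1) = 1100 → position 12.

12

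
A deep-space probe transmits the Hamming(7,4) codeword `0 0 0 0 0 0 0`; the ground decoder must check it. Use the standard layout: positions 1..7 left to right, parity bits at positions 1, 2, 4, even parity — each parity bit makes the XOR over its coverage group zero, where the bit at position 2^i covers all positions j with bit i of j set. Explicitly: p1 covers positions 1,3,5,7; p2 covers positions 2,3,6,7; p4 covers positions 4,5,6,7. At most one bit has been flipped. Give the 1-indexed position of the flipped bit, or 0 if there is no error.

s1: b1⊕b3⊕b5⊕b7 = 0⊕0⊕0⊕0 = 0
s2: b2⊕b3⊕b6⊕b7 = 0⊕0⊕0⊕0 = 0
s4: b4⊕b5⊕b6⊕b7 = 0⊕0⊕0⊕0 = 0
Syndrome (s4...s1) = 000 → position 0 (no error).

0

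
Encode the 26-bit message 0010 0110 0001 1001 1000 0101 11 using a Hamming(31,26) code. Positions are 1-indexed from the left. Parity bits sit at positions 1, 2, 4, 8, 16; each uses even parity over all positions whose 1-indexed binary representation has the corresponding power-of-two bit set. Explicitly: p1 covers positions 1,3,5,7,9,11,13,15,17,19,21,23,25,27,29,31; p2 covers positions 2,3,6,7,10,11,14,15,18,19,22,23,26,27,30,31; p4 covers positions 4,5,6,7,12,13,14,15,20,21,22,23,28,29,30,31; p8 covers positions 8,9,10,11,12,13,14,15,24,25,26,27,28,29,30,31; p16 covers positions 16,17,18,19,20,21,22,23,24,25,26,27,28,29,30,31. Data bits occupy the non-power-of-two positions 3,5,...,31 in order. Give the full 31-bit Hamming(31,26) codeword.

0000010001100000110011000010111

Place data bits at non-power-of-two positions: b3=0, b5=0, b6=1, b7=0, b9=0, b10=1, b11=1, b12=0, b13=0, b14=0, b15=0, b17=1, b18=1, b19=0, b20=0, b21=1, b22=1, b23=0, b24=0, b25=0, b26=0, b27=1, b28=0, b29=1, b30=1, b31=1.
p1 = XOR of data positions {3,5,7,9,11,13,15,17,19,21,23,25,27,29,31} = 0⊕0⊕0⊕0⊕1⊕0⊕0⊕1⊕0⊕1⊕0⊕0⊕1⊕1⊕1 = 0
p2 = XOR of data positions {3,6,7,10,11,14,15,18,19,22,23,26,27,30,31} = 0⊕1⊕0⊕1⊕1⊕0⊕0⊕1⊕0⊕1⊕0⊕0⊕1⊕1⊕1 = 0
p4 = XOR of data positions {5,6,7,12,13,14,15,20,21,22,23,28,29,30,31} = 0⊕1⊕0⊕0⊕0⊕0⊕0⊕0⊕1⊕1⊕0⊕0⊕1⊕1⊕1 = 0
p8 = XOR of data positions {9,10,11,12,13,14,15,24,25,26,27,28,29,30,31} = 0⊕1⊕1⊕0⊕0⊕0⊕0⊕0⊕0⊕0⊕1⊕0⊕1⊕1⊕1 = 0
p16 = XOR of data positions {17,18,19,20,21,22,23,24,25,26,27,28,29,30,31} = 1⊕1⊕0⊕0⊕1⊕1⊕0⊕0⊕0⊕0⊕1⊕0⊕1⊕1⊕1 = 0
Codeword b1..b31 = 0000010001100000110011000010111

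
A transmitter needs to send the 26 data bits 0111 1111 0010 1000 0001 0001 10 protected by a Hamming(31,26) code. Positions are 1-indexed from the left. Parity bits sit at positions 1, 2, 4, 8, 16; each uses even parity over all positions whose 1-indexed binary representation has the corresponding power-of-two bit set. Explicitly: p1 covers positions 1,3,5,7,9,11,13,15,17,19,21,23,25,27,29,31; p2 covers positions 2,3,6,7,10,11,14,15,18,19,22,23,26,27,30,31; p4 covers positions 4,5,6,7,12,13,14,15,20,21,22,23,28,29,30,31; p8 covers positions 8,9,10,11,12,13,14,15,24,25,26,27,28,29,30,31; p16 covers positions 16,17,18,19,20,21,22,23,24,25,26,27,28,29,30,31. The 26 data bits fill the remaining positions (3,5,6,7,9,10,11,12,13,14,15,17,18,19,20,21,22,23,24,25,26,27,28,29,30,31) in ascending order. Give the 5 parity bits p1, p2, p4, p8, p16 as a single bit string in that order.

Place data bits at non-power-of-two positions: b3=0, b5=1, b6=1, b7=1, b9=1, b10=1, b11=1, b12=1, b13=0, b14=0, b15=1, b17=0, b18=1, b19=0, b20=0, b21=0, b22=0, b23=0, b24=0, b25=1, b26=0, b27=0, b28=0, b29=1, b30=1, b31=0.
p1 = XOR of data positions {3,5,7,9,11,13,15,17,19,21,23,25,27,29,31} = 0⊕1⊕1⊕1⊕1⊕0⊕1⊕0⊕0⊕0⊕0⊕1⊕0⊕1⊕0 = 1
p2 = XOR of data positions {3,6,7,10,11,14,15,18,19,22,23,26,27,30,31} = 0⊕1⊕1⊕1⊕1⊕0⊕1⊕1⊕0⊕0⊕0⊕0⊕0⊕1⊕0 = 1
p4 = XOR of data positions {5,6,7,12,13,14,15,20,21,22,23,28,29,30,31} = 1⊕1⊕1⊕1⊕0⊕0⊕1⊕0⊕0⊕0⊕0⊕0⊕1⊕1⊕0 = 1
p8 = XOR of data positions {9,10,11,12,13,14,15,24,25,26,27,28,29,30,31} = 1⊕1⊕1⊕1⊕0⊕0⊕1⊕0⊕1⊕0⊕0⊕0⊕1⊕1⊕0 = 0
p16 = XOR of data positions {17,18,19,20,21,22,23,24,25,26,27,28,29,30,31} = 0⊕1⊕0⊕0⊕0⊕0⊕0⊕0⊕1⊕0⊕0⊕0⊕1⊕1⊕0 = 0
Parity bits p1,p2,p4,p8,p16 = 11100

11100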